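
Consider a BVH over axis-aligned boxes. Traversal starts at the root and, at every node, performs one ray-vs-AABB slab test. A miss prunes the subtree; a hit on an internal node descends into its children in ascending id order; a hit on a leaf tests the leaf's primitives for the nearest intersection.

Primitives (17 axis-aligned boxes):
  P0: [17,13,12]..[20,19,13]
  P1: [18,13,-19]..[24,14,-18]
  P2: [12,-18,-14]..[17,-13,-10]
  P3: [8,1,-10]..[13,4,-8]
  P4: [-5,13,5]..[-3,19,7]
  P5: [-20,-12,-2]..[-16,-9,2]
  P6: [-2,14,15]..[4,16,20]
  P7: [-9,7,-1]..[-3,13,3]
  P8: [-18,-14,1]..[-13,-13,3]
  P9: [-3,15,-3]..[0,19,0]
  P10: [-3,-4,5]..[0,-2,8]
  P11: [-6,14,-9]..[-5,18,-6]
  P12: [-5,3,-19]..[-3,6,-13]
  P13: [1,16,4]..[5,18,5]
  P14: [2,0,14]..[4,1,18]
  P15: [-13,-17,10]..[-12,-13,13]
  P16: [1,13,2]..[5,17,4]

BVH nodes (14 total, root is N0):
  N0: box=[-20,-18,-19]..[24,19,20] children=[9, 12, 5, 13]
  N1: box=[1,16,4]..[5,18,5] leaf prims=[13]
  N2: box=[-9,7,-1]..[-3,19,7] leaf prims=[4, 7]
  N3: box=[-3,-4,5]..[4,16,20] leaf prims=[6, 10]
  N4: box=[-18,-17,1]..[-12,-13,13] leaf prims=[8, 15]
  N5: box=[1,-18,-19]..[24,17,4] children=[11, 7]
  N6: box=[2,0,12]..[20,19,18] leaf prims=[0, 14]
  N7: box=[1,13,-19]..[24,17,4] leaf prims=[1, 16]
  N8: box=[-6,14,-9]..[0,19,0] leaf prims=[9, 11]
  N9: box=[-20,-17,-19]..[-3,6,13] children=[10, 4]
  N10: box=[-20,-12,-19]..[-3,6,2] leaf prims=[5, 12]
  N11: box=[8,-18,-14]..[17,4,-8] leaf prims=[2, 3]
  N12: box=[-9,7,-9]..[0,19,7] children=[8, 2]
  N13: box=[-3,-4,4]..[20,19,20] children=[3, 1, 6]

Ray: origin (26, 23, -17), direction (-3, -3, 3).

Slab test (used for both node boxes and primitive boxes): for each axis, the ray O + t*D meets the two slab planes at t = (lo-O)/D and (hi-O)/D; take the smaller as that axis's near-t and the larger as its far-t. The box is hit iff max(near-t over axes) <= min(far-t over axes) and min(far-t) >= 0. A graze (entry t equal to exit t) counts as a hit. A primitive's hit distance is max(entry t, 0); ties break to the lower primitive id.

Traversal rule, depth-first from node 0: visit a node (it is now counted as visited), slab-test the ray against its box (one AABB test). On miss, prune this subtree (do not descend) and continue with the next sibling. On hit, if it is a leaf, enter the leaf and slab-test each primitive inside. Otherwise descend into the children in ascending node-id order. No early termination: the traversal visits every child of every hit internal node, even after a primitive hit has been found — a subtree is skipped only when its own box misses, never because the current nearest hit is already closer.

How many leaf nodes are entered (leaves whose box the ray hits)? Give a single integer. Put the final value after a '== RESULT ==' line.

Traverse from the root:
N0 x:[2/3,46/3] y:[4/3,41/3] z:[-2/3,37/3] -> hit [4/3,37/3], descend [5, 9, 12, 13]
  N5 x:[2/3,25/3] y:[2,41/3] z:[-2/3,7] -> hit [2,7], descend [7, 11]
    N7 x:[2/3,25/3] y:[2,10/3] z:[-2/3,7] -> hit [2,10/3] leaf, test {P1(miss), P16(miss)}
    N11 x:[3,6] y:[19/3,41/3] z:[1,3] -> miss, prune
  N9 x:[29/3,46/3] y:[17/3,40/3] z:[-2/3,10] -> hit [29/3,10], descend [4, 10]
    N4 x:[38/3,44/3] y:[12,40/3] z:[6,10] -> miss, prune
    N10 x:[29/3,46/3] y:[17/3,35/3] z:[-2/3,19/3] -> miss, prune
  N12 x:[26/3,35/3] y:[4/3,16/3] z:[8/3,8] -> miss, prune
  N13 x:[2,29/3] y:[4/3,9] z:[7,37/3] -> hit [7,9], descend [1, 3, 6]
    N1 x:[7,25/3] y:[5/3,7/3] z:[7,22/3] -> miss, prune
    N3 x:[22/3,29/3] y:[7/3,9] z:[22/3,37/3] -> hit [22/3,9] leaf, test {P6(miss), P10(miss)}
    N6 x:[2,8] y:[4/3,23/3] z:[29/3,35/3] -> miss, prune

Visited [0, 5, 7, 11, 9, 4, 10, 12, 13, 1, 3, 6]. Tests: 12 box, 2 leaf. Nearest: miss.

== RESULT ==
2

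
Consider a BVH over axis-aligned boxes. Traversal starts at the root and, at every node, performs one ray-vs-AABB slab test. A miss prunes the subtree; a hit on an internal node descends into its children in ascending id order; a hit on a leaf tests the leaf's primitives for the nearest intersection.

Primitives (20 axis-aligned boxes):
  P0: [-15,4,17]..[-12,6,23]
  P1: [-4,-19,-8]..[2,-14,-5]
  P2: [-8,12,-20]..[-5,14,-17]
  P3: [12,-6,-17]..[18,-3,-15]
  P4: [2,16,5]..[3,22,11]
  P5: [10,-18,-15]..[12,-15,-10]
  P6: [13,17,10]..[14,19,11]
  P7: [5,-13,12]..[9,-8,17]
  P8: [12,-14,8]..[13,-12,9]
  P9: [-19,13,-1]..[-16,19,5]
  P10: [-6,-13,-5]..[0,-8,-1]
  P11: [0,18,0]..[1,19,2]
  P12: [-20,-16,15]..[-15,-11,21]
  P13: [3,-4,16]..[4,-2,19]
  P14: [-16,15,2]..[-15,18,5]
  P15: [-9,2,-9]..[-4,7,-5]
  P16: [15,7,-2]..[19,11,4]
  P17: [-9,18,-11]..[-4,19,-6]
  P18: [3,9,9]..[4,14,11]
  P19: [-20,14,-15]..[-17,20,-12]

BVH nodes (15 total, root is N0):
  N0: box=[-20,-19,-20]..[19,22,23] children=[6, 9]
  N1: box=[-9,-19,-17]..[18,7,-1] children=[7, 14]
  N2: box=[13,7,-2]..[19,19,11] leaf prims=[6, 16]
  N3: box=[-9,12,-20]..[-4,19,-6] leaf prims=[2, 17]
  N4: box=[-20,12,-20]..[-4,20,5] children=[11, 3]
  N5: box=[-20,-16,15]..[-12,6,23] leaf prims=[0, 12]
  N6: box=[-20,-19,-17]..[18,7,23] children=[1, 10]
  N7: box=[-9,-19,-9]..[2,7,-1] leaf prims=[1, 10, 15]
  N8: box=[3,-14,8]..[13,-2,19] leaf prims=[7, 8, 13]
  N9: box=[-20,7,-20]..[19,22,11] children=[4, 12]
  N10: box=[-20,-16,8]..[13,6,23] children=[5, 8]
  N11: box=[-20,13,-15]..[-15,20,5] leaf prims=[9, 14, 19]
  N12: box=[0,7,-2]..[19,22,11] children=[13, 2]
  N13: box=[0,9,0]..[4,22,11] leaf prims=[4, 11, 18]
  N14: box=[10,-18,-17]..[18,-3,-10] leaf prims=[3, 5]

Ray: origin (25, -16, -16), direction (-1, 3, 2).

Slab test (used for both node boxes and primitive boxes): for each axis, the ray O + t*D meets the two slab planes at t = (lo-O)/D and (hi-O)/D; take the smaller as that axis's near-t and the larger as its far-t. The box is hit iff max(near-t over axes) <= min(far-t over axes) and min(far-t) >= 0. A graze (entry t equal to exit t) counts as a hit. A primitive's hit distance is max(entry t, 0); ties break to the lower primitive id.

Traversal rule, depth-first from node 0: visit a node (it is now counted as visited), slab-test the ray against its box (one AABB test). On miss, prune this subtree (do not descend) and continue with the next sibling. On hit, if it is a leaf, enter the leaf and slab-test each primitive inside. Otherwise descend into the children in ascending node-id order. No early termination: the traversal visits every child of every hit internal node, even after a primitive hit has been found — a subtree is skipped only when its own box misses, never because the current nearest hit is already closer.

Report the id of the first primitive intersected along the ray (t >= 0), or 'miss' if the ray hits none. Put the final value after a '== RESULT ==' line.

Walk:
N0 x:[6,45] y:[-1,38/3] z:[-2,39/2] -> hit [6,38/3], descend [6, 9]
  N6 x:[7,45] y:[-1,23/3] z:[-1/2,39/2] -> hit [7,23/3], descend [1, 10]
    N1 x:[7,34] y:[-1,23/3] z:[-1/2,15/2] -> hit [7,15/2], descend [7, 14]
      N7 x:[23,34] y:[-1,23/3] z:[7/2,15/2] -> miss, prune
      N14 x:[7,15] y:[-2/3,13/3] z:[-1/2,3] -> miss, prune
    N10 x:[12,45] y:[0,22/3] z:[12,39/2] -> miss, prune
  N9 x:[6,45] y:[23/3,38/3] z:[-2,27/2] -> hit [23/3,38/3], descend [4, 12]
    N4 x:[29,45] y:[28/3,12] z:[-2,21/2] -> miss, prune
    N12 x:[6,25] y:[23/3,38/3] z:[7,27/2] -> hit [23/3,38/3], descend [2, 13]
      N2 x:[6,12] y:[23/3,35/3] z:[7,27/2] -> hit [23/3,35/3] leaf, test {P6(miss), P16@t=23/3}
      N13 x:[21,25] y:[25/3,38/3] z:[8,27/2] -> miss, prune

Visited [0, 6, 1, 7, 14, 10, 9, 4, 12, 2, 13]. Tests: 11 box, 1 leaf. Nearest: P16.

== RESULT ==
16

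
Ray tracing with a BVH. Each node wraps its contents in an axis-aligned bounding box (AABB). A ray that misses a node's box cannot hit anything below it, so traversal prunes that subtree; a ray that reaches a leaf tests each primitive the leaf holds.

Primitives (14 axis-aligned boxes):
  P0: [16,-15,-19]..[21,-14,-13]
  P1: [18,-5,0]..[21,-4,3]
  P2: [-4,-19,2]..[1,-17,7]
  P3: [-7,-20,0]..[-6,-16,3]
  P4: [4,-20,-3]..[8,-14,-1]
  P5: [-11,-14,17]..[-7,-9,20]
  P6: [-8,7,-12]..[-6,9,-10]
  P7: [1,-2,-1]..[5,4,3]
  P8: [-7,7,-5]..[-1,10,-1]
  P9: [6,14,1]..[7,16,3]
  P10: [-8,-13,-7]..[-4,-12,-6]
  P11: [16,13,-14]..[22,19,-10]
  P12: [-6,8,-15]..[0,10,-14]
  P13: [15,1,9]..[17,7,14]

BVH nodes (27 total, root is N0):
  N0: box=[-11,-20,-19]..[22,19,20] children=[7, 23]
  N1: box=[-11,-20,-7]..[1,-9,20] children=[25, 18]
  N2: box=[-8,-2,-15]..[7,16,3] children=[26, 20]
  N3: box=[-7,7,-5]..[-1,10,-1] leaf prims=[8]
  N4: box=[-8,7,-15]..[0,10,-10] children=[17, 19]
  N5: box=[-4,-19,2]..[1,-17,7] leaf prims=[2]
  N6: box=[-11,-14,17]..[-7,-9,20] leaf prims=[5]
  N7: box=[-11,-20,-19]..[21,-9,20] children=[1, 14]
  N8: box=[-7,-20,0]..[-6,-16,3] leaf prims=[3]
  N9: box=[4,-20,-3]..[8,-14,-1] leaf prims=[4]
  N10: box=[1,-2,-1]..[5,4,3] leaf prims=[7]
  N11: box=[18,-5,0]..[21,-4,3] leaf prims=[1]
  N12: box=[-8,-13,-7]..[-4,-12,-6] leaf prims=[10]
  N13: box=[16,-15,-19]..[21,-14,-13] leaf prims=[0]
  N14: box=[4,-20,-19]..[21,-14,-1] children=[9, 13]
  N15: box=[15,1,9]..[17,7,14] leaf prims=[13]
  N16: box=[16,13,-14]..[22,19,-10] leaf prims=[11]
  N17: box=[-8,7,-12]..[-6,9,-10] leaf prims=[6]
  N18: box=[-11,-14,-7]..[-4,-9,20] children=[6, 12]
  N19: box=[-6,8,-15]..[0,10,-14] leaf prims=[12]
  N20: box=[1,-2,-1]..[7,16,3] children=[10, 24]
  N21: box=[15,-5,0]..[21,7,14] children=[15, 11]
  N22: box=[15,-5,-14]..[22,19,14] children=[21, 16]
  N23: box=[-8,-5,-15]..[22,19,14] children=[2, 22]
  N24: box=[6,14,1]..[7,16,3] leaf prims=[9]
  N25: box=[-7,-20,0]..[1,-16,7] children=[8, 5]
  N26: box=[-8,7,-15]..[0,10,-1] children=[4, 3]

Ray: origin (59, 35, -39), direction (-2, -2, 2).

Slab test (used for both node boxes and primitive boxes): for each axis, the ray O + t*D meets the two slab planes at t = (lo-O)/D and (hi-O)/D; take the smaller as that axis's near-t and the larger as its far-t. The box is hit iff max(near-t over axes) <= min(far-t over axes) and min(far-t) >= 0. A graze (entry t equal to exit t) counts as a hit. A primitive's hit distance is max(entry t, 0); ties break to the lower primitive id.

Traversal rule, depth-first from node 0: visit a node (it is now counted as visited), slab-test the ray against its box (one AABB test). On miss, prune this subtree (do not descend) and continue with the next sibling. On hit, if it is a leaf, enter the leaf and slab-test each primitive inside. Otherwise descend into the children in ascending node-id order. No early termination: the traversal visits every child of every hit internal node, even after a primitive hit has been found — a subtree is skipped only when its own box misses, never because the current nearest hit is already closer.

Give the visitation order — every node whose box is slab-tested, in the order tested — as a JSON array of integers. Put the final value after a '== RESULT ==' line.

Walk:
N0 x:[37/2,35] y:[8,55/2] z:[10,59/2] -> hit [37/2,55/2], descend [7, 23]
  N7 x:[19,35] y:[22,55/2] z:[10,59/2] -> hit [22,55/2], descend [1, 14]
    N1 x:[29,35] y:[22,55/2] z:[16,59/2] -> miss, prune
    N14 x:[19,55/2] y:[49/2,55/2] z:[10,19] -> miss, prune
  N23 x:[37/2,67/2] y:[8,20] z:[12,53/2] -> hit [37/2,20], descend [2, 22]
    N2 x:[26,67/2] y:[19/2,37/2] z:[12,21] -> miss, prune
    N22 x:[37/2,22] y:[8,20] z:[25/2,53/2] -> hit [37/2,20], descend [16, 21]
      N16 x:[37/2,43/2] y:[8,11] z:[25/2,29/2] -> miss, prune
      N21 x:[19,22] y:[14,20] z:[39/2,53/2] -> hit [39/2,20], descend [11, 15]
        N11 x:[19,41/2] y:[39/2,20] z:[39/2,21] -> hit [39/2,20] leaf, test {P1@t=39/2}
        N15 x:[21,22] y:[14,17] z:[24,53/2] -> miss, prune

11 AABB tests over nodes [0, 7, 1, 14, 23, 2, 22, 16, 21, 11, 15]; 1 leaf entered; closest P1.

== RESULT ==
[0, 7, 1, 14, 23, 2, 22, 16, 21, 11, 15]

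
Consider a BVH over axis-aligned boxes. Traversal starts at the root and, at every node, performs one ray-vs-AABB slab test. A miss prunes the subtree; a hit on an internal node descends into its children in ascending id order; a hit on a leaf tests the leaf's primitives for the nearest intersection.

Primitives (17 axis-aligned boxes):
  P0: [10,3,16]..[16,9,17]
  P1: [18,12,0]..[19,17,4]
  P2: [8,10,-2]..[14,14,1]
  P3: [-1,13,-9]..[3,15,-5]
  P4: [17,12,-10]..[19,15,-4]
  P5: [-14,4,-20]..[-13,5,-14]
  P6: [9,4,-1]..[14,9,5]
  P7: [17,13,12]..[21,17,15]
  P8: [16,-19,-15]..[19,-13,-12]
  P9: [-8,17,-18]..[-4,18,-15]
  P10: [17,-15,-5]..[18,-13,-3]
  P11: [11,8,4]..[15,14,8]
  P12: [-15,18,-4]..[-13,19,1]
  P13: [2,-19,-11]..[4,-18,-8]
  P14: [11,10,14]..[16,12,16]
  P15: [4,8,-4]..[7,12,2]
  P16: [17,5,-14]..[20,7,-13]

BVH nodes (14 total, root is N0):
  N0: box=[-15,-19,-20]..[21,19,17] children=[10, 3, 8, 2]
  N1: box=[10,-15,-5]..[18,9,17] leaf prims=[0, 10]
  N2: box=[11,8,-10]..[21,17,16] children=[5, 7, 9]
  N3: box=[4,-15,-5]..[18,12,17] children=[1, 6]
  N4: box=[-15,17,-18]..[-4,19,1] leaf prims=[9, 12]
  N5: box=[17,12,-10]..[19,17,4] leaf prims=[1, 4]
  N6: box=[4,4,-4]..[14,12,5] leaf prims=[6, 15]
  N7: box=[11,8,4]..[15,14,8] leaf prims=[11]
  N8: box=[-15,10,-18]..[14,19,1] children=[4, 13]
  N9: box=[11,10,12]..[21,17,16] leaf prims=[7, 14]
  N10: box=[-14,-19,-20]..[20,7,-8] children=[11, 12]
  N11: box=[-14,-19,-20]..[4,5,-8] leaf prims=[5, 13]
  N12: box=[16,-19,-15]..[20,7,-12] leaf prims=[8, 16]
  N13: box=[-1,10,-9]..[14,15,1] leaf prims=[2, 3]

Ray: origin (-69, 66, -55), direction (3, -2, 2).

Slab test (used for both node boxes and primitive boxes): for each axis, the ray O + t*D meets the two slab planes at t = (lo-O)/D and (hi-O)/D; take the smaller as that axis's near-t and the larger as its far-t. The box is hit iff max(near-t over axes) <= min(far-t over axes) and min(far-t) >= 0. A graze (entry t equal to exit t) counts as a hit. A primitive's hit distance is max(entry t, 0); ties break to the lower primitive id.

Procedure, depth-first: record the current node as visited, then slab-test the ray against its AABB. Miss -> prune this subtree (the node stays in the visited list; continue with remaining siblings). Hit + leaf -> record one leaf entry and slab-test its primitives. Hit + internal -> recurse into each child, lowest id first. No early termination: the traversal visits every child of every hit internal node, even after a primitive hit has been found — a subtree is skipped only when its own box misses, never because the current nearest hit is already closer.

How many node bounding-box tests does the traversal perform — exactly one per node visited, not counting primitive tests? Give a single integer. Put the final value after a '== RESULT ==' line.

Walk:
N0 x:[18,30] y:[47/2,85/2] z:[35/2,36] -> hit [47/2,30], descend [2, 3, 8, 10]
  N2 x:[80/3,30] y:[49/2,29] z:[45/2,71/2] -> hit [80/3,29], descend [5, 7, 9]
    N5 x:[86/3,88/3] y:[49/2,27] z:[45/2,59/2] -> miss, prune
    N7 x:[80/3,28] y:[26,29] z:[59/2,63/2] -> miss, prune
    N9 x:[80/3,30] y:[49/2,28] z:[67/2,71/2] -> miss, prune
  N3 x:[73/3,29] y:[27,81/2] z:[25,36] -> hit [27,29], descend [1, 6]
    N1 x:[79/3,29] y:[57/2,81/2] z:[25,36] -> hit [57/2,29] leaf, test {P0(miss), P10(miss)}
    N6 x:[73/3,83/3] y:[27,31] z:[51/2,30] -> hit [27,83/3] leaf, test {P6(miss), P15(miss)}
  N8 x:[18,83/3] y:[47/2,28] z:[37/2,28] -> hit [47/2,83/3], descend [4, 13]
    N4 x:[18,65/3] y:[47/2,49/2] z:[37/2,28] -> miss, prune
    N13 x:[68/3,83/3] y:[51/2,28] z:[23,28] -> hit [51/2,83/3] leaf, test {P2@t=53/2, P3(miss)}
  N10 x:[55/3,89/3] y:[59/2,85/2] z:[35/2,47/2] -> miss, prune

Visited [0, 2, 5, 7, 9, 3, 1, 6, 8, 4, 13, 10]. Tests: 12 box, 3 leaf. Nearest: P2.

== RESULT ==
12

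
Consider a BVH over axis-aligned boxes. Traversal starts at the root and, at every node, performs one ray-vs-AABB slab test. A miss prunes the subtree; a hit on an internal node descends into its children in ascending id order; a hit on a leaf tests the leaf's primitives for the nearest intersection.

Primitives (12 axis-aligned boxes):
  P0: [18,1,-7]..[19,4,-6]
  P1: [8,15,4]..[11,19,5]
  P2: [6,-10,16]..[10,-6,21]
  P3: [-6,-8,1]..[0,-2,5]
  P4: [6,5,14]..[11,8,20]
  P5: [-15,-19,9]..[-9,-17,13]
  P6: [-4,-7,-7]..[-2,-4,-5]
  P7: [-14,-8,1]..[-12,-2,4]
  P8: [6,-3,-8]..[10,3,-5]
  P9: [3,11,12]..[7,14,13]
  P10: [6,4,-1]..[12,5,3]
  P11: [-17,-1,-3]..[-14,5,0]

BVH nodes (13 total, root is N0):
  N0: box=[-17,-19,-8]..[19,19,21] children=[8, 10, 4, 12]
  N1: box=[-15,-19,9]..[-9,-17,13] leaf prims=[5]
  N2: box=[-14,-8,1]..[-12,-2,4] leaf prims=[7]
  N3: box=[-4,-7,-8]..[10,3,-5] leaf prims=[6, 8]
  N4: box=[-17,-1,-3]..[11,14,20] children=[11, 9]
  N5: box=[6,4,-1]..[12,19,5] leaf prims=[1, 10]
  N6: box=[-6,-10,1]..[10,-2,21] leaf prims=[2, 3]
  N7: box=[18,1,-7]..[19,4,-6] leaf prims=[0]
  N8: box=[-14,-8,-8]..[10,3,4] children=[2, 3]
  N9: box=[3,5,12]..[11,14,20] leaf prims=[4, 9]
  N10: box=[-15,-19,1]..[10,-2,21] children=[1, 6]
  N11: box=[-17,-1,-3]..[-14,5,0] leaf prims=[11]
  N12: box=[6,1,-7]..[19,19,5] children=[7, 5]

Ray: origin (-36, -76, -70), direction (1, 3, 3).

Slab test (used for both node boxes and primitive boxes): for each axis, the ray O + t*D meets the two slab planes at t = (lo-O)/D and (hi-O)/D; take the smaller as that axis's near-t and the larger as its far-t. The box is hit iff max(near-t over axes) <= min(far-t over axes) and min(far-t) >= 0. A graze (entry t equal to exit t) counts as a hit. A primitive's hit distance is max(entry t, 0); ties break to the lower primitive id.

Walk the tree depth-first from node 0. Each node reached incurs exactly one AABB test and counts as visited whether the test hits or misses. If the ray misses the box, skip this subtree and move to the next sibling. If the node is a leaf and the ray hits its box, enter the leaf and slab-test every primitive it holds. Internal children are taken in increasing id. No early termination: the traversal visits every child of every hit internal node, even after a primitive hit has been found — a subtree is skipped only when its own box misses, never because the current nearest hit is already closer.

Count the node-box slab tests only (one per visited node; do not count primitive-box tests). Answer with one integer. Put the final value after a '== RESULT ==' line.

Walk:
N0 x:[19,55] y:[19,95/3] z:[62/3,91/3] -> hit [62/3,91/3], descend [4, 8, 10, 12]
  N4 x:[19,47] y:[25,30] z:[67/3,30] -> hit [25,30], descend [9, 11]
    N9 x:[39,47] y:[27,30] z:[82/3,30] -> miss, prune
    N11 x:[19,22] y:[25,27] z:[67/3,70/3] -> miss, prune
  N8 x:[22,46] y:[68/3,79/3] z:[62/3,74/3] -> hit [68/3,74/3], descend [2, 3]
    N2 x:[22,24] y:[68/3,74/3] z:[71/3,74/3] -> hit [71/3,24] leaf, test {P7@t=71/3}
    N3 x:[32,46] y:[23,79/3] z:[62/3,65/3] -> miss, prune
  N10 x:[21,46] y:[19,74/3] z:[71/3,91/3] -> hit [71/3,74/3], descend [1, 6]
    N1 x:[21,27] y:[19,59/3] z:[79/3,83/3] -> miss, prune
    N6 x:[30,46] y:[22,74/3] z:[71/3,91/3] -> miss, prune
  N12 x:[42,55] y:[77/3,95/3] z:[21,25] -> miss, prune

order=[0, 4, 9, 11, 8, 2, 3, 10, 1, 6, 12]  |boxes|=11  |leaves|=1  hit=P7

== RESULT ==
11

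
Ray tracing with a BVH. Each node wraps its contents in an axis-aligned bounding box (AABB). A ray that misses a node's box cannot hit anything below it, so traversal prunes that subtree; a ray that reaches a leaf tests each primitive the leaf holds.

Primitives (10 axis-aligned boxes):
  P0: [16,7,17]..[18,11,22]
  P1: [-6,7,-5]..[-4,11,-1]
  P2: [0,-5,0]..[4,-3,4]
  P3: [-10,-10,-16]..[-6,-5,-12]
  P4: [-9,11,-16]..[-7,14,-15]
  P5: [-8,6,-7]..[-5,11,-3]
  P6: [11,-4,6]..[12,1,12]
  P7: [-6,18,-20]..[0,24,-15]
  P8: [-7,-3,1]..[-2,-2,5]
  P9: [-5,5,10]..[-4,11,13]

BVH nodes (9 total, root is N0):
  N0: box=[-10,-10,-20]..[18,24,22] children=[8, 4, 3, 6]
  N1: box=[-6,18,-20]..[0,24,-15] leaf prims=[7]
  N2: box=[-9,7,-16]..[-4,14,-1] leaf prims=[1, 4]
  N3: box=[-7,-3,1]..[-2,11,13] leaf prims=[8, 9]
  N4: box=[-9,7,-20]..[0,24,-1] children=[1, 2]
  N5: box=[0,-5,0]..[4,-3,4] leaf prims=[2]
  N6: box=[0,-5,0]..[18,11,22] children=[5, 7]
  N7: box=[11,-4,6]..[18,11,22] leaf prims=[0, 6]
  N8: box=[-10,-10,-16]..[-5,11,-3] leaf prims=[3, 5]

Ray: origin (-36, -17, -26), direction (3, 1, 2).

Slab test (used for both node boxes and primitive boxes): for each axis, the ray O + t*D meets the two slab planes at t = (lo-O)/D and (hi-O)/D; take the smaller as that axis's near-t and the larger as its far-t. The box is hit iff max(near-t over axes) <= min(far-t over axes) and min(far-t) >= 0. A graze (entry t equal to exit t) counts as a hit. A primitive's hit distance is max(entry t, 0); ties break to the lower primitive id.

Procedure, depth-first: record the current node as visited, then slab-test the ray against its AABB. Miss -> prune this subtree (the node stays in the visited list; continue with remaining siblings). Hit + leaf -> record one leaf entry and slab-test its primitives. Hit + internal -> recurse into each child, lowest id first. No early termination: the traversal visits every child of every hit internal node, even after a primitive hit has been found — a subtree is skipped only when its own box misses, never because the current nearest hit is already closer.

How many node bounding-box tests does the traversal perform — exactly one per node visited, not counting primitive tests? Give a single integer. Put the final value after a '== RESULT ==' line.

Trace the traversal:
N0 x:[26/3,18] y:[7,41] z:[3,24] -> hit [26/3,18], descend [3, 4, 6, 8]
  N3 x:[29/3,34/3] y:[14,28] z:[27/2,39/2] -> miss, prune
  N4 x:[9,12] y:[24,41] z:[3,25/2] -> miss, prune
  N6 x:[12,18] y:[12,28] z:[13,24] -> hit [13,18], descend [5, 7]
    N5 x:[12,40/3] y:[12,14] z:[13,15] -> hit [13,40/3] leaf, test {P2@t=13}
    N7 x:[47/3,18] y:[13,28] z:[16,24] -> hit [16,18] leaf, test {P0(miss), P6@t=16}
  N8 x:[26/3,31/3] y:[7,28] z:[5,23/2] -> hit [26/3,31/3] leaf, test {P3(miss), P5(miss)}

Summary -> nodes [0, 3, 4, 6, 5, 7, 8]; box-tests=7; leaf-entries=3; first=P2

== RESULT ==
7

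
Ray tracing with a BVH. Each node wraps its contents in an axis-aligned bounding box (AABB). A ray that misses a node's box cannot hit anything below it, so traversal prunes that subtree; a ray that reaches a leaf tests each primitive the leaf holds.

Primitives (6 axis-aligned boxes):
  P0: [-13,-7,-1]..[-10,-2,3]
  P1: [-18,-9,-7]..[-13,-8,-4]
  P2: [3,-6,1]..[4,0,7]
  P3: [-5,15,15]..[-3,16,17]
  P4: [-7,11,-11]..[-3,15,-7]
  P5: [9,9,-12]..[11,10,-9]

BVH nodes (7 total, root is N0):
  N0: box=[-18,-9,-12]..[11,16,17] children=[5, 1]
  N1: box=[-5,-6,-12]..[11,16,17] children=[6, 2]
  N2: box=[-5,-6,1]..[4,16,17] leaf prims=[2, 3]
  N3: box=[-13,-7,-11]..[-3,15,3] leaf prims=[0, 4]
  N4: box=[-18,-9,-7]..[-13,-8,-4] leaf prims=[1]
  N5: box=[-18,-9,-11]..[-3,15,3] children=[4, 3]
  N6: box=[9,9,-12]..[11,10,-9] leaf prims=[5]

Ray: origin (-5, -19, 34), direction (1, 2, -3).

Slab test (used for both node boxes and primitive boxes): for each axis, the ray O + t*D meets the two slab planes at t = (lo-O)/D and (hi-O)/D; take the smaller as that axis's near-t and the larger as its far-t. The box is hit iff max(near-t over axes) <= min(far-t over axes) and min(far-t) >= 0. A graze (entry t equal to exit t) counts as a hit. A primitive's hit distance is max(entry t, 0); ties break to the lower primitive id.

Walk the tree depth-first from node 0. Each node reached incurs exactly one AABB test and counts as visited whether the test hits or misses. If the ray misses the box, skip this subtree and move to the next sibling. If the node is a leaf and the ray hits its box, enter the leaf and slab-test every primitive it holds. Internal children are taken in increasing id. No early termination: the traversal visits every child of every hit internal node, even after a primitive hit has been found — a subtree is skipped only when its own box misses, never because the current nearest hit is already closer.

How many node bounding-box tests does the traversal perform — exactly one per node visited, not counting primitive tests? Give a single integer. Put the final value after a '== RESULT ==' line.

Traverse from the root:
N0 x:[-13,16] y:[5,35/2] z:[17/3,46/3] -> hit [17/3,46/3], descend [1, 5]
  N1 x:[0,16] y:[13/2,35/2] z:[17/3,46/3] -> hit [13/2,46/3], descend [2, 6]
    N2 x:[0,9] y:[13/2,35/2] z:[17/3,11] -> hit [13/2,9] leaf, test {P2@t=9, P3(miss)}
    N6 x:[14,16] y:[14,29/2] z:[43/3,46/3] -> hit [43/3,29/2] leaf, test {P5@t=43/3}
  N5 x:[-13,2] y:[5,17] z:[31/3,15] -> miss, prune

5 AABB tests over nodes [0, 1, 2, 6, 5]; 2 leaves entered; closest P2.

== RESULT ==
5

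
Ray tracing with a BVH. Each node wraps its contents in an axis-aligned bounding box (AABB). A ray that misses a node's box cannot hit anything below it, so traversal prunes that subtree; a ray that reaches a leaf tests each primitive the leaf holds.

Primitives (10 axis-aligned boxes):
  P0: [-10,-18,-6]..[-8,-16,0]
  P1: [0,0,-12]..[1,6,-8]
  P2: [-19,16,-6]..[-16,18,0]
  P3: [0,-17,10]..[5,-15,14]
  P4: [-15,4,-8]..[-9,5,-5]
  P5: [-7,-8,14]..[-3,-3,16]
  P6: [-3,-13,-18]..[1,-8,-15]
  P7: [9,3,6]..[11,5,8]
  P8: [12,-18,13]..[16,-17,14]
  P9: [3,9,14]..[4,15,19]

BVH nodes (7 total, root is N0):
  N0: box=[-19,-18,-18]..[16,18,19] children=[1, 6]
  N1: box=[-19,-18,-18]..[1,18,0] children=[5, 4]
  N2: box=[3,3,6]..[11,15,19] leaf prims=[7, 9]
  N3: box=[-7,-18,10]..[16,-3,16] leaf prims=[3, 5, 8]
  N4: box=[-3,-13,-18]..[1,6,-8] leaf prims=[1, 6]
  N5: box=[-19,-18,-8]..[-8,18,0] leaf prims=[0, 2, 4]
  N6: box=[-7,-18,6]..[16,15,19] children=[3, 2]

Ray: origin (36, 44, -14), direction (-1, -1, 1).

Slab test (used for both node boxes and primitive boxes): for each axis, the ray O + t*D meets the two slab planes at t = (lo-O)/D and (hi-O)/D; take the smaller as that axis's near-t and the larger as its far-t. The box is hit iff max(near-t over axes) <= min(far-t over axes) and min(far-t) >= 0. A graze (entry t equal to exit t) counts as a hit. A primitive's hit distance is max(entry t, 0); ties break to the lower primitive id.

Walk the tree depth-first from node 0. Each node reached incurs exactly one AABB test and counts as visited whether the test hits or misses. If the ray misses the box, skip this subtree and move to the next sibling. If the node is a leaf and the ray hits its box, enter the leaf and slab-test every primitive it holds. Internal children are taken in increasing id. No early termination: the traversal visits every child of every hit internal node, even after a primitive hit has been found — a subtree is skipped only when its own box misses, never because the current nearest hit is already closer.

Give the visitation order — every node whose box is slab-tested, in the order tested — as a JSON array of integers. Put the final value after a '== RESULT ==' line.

Trace the traversal:
N0 x:[20,55] y:[26,62] z:[-4,33] -> hit [26,33], descend [1, 6]
  N1 x:[35,55] y:[26,62] z:[-4,14] -> miss, prune
  N6 x:[20,43] y:[29,62] z:[20,33] -> hit [29,33], descend [2, 3]
    N2 x:[25,33] y:[29,41] z:[20,33] -> hit [29,33] leaf, test {P7(miss), P9@t=32}
    N3 x:[20,43] y:[47,62] z:[24,30] -> miss, prune

Visited [0, 1, 6, 2, 3]. Tests: 5 box, 1 leaf. Nearest: P9.

== RESULT ==
[0, 1, 6, 2, 3]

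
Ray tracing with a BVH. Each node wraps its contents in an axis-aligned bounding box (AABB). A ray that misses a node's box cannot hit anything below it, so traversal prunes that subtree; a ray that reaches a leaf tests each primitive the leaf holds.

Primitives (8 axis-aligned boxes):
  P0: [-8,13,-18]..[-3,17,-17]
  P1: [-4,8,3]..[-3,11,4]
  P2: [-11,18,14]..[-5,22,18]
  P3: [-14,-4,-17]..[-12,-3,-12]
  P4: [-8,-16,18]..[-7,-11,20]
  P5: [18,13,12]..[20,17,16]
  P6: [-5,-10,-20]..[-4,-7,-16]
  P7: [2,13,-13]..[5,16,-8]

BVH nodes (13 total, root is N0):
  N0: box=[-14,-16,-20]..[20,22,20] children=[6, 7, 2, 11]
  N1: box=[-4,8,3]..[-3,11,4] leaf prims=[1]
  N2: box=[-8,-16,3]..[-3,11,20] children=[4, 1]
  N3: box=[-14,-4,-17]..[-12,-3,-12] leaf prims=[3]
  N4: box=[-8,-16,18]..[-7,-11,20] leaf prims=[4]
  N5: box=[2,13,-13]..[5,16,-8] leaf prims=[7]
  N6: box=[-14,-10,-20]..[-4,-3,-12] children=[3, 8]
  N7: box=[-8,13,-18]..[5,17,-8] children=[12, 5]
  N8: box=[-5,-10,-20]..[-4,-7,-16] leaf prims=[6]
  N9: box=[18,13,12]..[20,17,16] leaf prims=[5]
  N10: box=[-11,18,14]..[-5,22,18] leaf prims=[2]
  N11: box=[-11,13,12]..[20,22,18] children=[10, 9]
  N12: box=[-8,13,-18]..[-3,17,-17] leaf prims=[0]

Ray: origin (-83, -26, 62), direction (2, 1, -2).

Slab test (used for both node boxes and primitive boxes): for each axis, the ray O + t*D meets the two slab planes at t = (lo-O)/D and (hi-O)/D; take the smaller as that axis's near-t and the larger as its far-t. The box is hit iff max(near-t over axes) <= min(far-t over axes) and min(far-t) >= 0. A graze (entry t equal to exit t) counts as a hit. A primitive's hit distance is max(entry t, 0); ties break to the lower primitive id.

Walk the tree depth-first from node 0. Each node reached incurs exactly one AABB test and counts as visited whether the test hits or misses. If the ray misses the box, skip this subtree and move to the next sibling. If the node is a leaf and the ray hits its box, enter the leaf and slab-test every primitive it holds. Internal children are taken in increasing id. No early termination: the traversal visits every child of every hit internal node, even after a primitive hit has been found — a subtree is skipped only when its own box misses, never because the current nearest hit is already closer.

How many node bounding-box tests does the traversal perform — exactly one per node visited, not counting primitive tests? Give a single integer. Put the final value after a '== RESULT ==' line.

Trace the traversal:
N0 x:[69/2,103/2] y:[10,48] z:[21,41] -> hit [69/2,41], descend [2, 6, 7, 11]
  N2 x:[75/2,40] y:[10,37] z:[21,59/2] -> miss, prune
  N6 x:[69/2,79/2] y:[16,23] z:[37,41] -> miss, prune
  N7 x:[75/2,44] y:[39,43] z:[35,40] -> hit [39,40], descend [5, 12]
    N5 x:[85/2,44] y:[39,42] z:[35,75/2] -> miss, prune
    N12 x:[75/2,40] y:[39,43] z:[79/2,40] -> hit [79/2,40] leaf, test {P0@t=79/2}
  N11 x:[36,103/2] y:[39,48] z:[22,25] -> miss, prune

Summary -> nodes [0, 2, 6, 7, 5, 12, 11]; box-tests=7; leaf-entries=1; first=P0

== RESULT ==
7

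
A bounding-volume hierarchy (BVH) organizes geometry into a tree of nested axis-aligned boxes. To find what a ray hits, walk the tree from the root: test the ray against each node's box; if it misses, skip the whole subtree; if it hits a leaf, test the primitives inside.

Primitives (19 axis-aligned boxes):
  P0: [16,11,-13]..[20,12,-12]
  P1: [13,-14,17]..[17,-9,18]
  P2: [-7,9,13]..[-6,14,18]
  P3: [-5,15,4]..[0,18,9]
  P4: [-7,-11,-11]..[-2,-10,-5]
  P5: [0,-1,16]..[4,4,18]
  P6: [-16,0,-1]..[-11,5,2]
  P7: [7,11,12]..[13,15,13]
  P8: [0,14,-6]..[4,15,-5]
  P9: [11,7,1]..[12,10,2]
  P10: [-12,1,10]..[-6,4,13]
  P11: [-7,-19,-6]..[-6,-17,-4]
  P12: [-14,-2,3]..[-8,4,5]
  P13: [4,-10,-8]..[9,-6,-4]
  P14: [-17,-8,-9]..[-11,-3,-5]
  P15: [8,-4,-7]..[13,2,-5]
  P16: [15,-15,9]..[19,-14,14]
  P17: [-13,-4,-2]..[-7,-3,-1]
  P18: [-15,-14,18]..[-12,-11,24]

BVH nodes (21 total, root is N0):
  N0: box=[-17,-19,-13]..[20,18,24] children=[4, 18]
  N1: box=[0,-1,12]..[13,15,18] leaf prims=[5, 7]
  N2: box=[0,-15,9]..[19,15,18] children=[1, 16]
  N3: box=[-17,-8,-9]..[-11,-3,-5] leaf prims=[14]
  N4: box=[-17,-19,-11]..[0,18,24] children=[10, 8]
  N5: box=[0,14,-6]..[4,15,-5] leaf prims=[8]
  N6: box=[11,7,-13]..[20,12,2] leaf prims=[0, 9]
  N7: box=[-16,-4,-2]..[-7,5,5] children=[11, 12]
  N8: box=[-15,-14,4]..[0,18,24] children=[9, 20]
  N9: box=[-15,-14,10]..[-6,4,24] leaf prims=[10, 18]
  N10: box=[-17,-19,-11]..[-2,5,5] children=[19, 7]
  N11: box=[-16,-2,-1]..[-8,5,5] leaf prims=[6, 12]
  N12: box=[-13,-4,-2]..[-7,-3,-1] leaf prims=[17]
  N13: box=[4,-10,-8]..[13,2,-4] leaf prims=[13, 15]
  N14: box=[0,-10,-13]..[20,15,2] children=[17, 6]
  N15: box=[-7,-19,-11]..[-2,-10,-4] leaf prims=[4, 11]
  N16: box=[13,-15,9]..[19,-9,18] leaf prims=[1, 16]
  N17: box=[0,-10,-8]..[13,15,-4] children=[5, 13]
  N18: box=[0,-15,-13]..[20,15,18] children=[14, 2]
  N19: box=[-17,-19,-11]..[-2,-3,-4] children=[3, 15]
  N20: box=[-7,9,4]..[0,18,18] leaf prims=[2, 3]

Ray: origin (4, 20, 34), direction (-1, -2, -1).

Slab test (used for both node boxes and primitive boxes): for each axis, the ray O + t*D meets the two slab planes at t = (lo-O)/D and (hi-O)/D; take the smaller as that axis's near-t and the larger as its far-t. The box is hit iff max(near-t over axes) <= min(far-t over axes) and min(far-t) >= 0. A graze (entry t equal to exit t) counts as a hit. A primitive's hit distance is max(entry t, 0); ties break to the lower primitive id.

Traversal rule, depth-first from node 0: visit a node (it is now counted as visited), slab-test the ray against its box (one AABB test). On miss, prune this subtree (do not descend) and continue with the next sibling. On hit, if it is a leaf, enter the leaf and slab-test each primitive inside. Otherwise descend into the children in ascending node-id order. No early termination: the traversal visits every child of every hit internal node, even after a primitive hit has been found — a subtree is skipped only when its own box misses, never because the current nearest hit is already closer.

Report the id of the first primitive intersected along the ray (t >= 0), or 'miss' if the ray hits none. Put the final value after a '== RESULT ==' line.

Walk:
N0 x:[-16,21] y:[1,39/2] z:[10,47] -> hit [10,39/2], descend [4, 18]
  N4 x:[4,21] y:[1,39/2] z:[10,45] -> hit [10,39/2], descend [8, 10]
    N8 x:[4,19] y:[1,17] z:[10,30] -> hit [10,17], descend [9, 20]
      N9 x:[10,19] y:[8,17] z:[10,24] -> hit [10,17] leaf, test {P10(miss), P18@t=16}
      N20 x:[4,11] y:[1,11/2] z:[16,30] -> miss, prune
    N10 x:[6,21] y:[15/2,39/2] z:[29,45] -> miss, prune
  N18 x:[-16,4] y:[5/2,35/2] z:[16,47] -> miss, prune

Summary -> nodes [0, 4, 8, 9, 20, 10, 18]; box-tests=7; leaf-entries=1; first=P18

== RESULT ==
18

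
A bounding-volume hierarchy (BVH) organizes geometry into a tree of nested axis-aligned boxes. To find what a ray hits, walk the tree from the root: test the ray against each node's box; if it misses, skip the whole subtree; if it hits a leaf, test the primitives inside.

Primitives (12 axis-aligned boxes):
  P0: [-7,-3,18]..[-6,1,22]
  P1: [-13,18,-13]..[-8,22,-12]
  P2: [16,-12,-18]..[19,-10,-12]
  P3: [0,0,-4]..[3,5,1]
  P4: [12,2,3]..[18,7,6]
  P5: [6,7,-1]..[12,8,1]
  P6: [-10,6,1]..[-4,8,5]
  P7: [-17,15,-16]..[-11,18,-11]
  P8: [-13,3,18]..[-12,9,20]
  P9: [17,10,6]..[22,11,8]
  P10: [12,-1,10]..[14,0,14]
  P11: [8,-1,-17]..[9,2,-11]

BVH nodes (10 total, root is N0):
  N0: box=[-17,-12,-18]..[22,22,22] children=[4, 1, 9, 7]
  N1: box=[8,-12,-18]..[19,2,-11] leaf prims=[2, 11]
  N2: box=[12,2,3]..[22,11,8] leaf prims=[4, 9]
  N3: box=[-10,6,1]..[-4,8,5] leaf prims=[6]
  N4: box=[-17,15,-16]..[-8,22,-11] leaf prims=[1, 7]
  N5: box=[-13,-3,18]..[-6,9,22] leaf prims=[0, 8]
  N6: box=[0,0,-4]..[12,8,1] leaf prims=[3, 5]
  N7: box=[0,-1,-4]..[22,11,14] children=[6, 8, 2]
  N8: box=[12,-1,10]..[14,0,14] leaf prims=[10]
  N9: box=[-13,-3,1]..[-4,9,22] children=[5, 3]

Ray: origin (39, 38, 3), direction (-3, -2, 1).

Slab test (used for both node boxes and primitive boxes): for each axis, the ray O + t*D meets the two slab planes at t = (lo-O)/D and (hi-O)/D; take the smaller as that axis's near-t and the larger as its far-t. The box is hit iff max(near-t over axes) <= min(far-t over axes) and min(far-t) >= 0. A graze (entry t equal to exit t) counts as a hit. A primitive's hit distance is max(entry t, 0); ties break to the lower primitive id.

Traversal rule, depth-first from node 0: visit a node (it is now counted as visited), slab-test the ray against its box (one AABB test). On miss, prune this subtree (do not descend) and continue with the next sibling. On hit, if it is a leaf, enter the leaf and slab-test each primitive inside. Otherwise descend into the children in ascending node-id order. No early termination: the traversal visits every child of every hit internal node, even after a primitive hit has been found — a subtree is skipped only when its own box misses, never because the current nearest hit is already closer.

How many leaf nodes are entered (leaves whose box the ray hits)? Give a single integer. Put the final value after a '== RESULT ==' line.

Traverse from the root:
N0 x:[17/3,56/3] y:[8,25] z:[-21,19] -> hit [8,56/3], descend [1, 4, 7, 9]
  N1 x:[20/3,31/3] y:[18,25] z:[-21,-14] -> miss, prune
  N4 x:[47/3,56/3] y:[8,23/2] z:[-19,-14] -> miss, prune
  N7 x:[17/3,13] y:[27/2,39/2] z:[-7,11] -> miss, prune
  N9 x:[43/3,52/3] y:[29/2,41/2] z:[-2,19] -> hit [29/2,52/3], descend [3, 5]
    N3 x:[43/3,49/3] y:[15,16] z:[-2,2] -> miss, prune
    N5 x:[15,52/3] y:[29/2,41/2] z:[15,19] -> hit [15,52/3] leaf, test {P0(miss), P8@t=17}

order=[0, 1, 4, 7, 9, 3, 5]  |boxes|=7  |leaves|=1  hit=P8

== RESULT ==
1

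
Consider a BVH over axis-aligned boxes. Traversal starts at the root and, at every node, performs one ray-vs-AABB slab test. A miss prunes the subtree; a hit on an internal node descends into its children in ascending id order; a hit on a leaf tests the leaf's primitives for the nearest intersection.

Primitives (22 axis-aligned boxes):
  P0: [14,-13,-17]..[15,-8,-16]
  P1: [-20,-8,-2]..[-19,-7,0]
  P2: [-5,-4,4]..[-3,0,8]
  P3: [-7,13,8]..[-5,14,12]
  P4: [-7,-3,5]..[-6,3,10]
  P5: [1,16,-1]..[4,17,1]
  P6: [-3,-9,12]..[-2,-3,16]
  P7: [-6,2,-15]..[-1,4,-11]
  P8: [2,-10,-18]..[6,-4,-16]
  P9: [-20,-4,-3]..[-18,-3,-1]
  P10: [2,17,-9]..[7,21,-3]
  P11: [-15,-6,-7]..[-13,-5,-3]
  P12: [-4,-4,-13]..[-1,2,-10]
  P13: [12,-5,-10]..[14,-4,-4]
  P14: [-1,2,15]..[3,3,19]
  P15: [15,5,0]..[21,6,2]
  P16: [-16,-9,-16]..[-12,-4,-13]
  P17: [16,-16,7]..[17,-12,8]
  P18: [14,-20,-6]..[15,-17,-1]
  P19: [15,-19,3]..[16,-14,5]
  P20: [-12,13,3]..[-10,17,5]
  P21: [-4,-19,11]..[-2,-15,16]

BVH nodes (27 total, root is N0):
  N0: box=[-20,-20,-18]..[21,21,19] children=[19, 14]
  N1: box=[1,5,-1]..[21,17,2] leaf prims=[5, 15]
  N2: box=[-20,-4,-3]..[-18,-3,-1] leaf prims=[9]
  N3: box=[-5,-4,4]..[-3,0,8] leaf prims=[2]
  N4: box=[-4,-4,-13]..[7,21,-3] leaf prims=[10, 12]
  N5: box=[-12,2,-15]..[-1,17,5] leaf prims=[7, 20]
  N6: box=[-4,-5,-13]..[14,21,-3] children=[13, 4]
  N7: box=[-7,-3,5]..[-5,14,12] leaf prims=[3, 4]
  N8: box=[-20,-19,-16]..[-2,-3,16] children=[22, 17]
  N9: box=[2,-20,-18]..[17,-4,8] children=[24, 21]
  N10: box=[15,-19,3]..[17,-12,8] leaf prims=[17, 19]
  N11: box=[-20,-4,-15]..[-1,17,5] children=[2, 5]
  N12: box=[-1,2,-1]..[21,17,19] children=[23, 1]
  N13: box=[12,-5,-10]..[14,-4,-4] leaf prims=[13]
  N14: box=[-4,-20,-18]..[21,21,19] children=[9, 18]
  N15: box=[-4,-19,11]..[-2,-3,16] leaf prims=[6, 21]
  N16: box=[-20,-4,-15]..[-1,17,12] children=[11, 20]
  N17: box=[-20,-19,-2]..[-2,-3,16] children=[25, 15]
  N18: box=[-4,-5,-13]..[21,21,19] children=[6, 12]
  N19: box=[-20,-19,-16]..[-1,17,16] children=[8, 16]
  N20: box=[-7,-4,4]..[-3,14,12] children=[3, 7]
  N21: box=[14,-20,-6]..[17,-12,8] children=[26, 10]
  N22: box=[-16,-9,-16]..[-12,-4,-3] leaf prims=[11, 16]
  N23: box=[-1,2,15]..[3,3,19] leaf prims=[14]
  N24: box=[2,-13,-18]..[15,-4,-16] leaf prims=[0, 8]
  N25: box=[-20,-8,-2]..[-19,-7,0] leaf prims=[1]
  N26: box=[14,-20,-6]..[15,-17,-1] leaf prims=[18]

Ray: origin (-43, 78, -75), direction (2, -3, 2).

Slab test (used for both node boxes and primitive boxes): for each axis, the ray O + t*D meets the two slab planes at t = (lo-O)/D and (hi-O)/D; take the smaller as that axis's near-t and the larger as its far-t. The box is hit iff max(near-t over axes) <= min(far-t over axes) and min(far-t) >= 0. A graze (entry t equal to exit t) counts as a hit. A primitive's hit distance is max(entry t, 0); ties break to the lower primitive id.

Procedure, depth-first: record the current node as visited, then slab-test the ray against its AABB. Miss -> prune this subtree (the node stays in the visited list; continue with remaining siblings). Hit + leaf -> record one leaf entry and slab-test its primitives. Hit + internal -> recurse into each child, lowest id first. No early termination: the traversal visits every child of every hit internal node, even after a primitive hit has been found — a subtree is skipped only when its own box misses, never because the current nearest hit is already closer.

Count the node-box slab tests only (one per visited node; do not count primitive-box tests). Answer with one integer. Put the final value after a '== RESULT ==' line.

Traverse from the root:
N0 x:[23/2,32] y:[19,98/3] z:[57/2,47] -> hit [57/2,32], descend [14, 19]
  N14 x:[39/2,32] y:[19,98/3] z:[57/2,47] -> hit [57/2,32], descend [9, 18]
    N9 x:[45/2,30] y:[82/3,98/3] z:[57/2,83/2] -> hit [57/2,30], descend [21, 24]
      N21 x:[57/2,30] y:[30,98/3] z:[69/2,83/2] -> miss, prune
      N24 x:[45/2,29] y:[82/3,91/3] z:[57/2,59/2] -> hit [57/2,29] leaf, test {P0@t=29, P8(miss)}
    N18 x:[39/2,32] y:[19,83/3] z:[31,47] -> miss, prune
  N19 x:[23/2,21] y:[61/3,97/3] z:[59/2,91/2] -> miss, prune

7 AABB tests over nodes [0, 14, 9, 21, 24, 18, 19]; 1 leaf entered; closest P0.

== RESULT ==
7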